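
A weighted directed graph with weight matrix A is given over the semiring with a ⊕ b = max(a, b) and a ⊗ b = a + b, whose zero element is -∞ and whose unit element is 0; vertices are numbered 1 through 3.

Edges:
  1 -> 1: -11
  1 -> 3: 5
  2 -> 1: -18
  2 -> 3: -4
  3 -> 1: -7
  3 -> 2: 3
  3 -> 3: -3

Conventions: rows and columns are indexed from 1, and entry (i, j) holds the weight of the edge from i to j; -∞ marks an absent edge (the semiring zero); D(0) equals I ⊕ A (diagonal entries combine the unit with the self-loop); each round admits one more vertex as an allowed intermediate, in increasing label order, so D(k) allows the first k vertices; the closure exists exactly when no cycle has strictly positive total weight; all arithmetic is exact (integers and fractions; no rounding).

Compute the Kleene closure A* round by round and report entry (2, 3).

D(0):
  [0, -∞, 5]
  [-18, 0, -4]
  [-7, 3, 0]
D(1):
  [0, -∞, 5]
  [-18, 0, -4]
  [-7, 3, 0]
D(2):
  [0, -∞, 5]
  [-18, 0, -4]
  [-7, 3, 0]
D(3):
  [0, 8, 5]
  [-11, 0, -4]
  [-7, 3, 0]
Answer: A*[2][3] = -4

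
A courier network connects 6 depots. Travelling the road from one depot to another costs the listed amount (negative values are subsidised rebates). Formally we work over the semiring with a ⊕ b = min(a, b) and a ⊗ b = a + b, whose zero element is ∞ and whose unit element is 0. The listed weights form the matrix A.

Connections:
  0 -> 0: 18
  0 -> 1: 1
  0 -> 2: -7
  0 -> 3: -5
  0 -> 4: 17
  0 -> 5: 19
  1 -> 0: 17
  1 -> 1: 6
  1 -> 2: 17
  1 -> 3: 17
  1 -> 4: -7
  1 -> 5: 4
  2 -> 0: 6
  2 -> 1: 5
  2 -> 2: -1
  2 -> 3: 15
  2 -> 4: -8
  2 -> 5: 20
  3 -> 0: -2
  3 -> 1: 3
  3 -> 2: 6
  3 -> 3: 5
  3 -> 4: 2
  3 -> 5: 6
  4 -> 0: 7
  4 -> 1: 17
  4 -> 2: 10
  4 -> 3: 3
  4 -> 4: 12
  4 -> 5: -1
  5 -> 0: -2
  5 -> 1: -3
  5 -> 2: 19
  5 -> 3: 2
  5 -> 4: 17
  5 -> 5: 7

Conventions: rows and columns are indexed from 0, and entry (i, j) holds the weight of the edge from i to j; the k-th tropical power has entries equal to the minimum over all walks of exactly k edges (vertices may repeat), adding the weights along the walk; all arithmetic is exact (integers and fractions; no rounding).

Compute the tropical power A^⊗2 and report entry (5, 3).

A^⊗2:
  [-7, -2, -8, 0, -15, 1]
  [0, 1, 3, -4, -1, -8]
  [-1, 4, -2, -5, -9, -9]
  [3, -1, -9, -7, -4, 1]
  [-3, -4, 0, 1, 2, 6]
  [0, -1, -9, -7, -10, 1]
Key observation: the optimum is the walk 5->0->3, with weight (-2) + (-5) = -7.
Optimal value attained by: walk 5->0->3.
Answer: (A^⊗2)[5][3] = -7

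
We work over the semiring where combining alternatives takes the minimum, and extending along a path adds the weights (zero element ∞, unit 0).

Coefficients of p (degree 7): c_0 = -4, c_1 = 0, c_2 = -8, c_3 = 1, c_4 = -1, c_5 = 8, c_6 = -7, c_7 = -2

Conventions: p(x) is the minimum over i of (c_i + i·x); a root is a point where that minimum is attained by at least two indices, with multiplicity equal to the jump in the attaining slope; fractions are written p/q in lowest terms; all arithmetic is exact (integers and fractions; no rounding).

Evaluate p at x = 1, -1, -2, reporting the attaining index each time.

p(1) = min(-4+0·1=-4, 0+1·1=1, -8+2·1=-6, 1+3·1=4, -1+4·1=3, 8+5·1=13, -7+6·1=-1, -2+7·1=5) = -6 (attained by i=2)
p(-1) = min(-4+0·(-1)=-4, 0+1·(-1)=-1, -8+2·(-1)=-10, 1+3·(-1)=-2, -1+4·(-1)=-5, 8+5·(-1)=3, -7+6·(-1)=-13, -2+7·(-1)=-9) = -13 (attained by i=6)
p(-2) = min(-4+0·(-2)=-4, 0+1·(-2)=-2, -8+2·(-2)=-12, 1+3·(-2)=-5, -1+4·(-2)=-9, 8+5·(-2)=-2, -7+6·(-2)=-19, -2+7·(-2)=-16) = -19 (attained by i=6)
Answer: p(1) = -6; p(-1) = -13; p(-2) = -19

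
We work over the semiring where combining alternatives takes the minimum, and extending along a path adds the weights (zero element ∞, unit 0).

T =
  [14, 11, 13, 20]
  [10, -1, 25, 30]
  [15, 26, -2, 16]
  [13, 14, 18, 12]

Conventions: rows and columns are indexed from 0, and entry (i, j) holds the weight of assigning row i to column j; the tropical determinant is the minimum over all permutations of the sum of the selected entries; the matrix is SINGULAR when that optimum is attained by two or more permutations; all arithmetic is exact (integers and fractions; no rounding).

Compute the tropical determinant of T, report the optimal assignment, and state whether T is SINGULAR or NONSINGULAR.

σ = (0, 1, 2, 3): 14 + (-1) + (-2) + 12 = 23
σ = (0, 1, 3, 2): 14 + (-1) + 16 + 18 = 47
σ = (0, 2, 1, 3): 14 + 25 + 26 + 12 = 77
σ = (0, 2, 3, 1): 14 + 25 + 16 + 14 = 69
σ = (0, 3, 1, 2): 14 + 30 + 26 + 18 = 88
σ = (0, 3, 2, 1): 14 + 30 + (-2) + 14 = 56
σ = (1, 0, 2, 3): 11 + 10 + (-2) + 12 = 31
σ = (1, 0, 3, 2): 11 + 10 + 16 + 18 = 55
σ = (1, 2, 0, 3): 11 + 25 + 15 + 12 = 63
σ = (1, 2, 3, 0): 11 + 25 + 16 + 13 = 65
σ = (1, 3, 0, 2): 11 + 30 + 15 + 18 = 74
σ = (1, 3, 2, 0): 11 + 30 + (-2) + 13 = 52
σ = (2, 0, 1, 3): 13 + 10 + 26 + 12 = 61
σ = (2, 0, 3, 1): 13 + 10 + 16 + 14 = 53
σ = (2, 1, 0, 3): 13 + (-1) + 15 + 12 = 39
σ = (2, 1, 3, 0): 13 + (-1) + 16 + 13 = 41
σ = (2, 3, 0, 1): 13 + 30 + 15 + 14 = 72
σ = (2, 3, 1, 0): 13 + 30 + 26 + 13 = 82
σ = (3, 0, 1, 2): 20 + 10 + 26 + 18 = 74
σ = (3, 0, 2, 1): 20 + 10 + (-2) + 14 = 42
σ = (3, 1, 0, 2): 20 + (-1) + 15 + 18 = 52
σ = (3, 1, 2, 0): 20 + (-1) + (-2) + 13 = 30
σ = (3, 2, 0, 1): 20 + 25 + 15 + 14 = 74
σ = (3, 2, 1, 0): 20 + 25 + 26 + 13 = 84
Optimal value attained by: σ = (0, 1, 2, 3).
Answer: det⊕(T) = 23; verdict: NONSINGULAR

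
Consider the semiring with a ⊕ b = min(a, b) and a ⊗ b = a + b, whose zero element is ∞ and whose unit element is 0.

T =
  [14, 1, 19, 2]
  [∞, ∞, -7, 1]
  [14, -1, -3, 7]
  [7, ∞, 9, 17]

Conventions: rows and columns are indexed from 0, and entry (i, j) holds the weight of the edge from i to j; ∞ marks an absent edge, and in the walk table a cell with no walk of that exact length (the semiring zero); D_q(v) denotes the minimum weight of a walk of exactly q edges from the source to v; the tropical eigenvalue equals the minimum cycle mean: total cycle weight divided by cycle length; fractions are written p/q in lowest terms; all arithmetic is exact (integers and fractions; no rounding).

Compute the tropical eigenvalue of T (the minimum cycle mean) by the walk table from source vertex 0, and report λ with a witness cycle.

q=0: [0, ∞, ∞, ∞]
q=1: [14, 1, 19, 2]
q=2: [9, 15, -6, 2]
q=3: [8, -7, -9, 1]
q=4: [5, -10, -14, -6]
Optimal cycle mean attained by: cycle 1->2->1, total (-7) + (-1), length 2.
Answer: λ = -4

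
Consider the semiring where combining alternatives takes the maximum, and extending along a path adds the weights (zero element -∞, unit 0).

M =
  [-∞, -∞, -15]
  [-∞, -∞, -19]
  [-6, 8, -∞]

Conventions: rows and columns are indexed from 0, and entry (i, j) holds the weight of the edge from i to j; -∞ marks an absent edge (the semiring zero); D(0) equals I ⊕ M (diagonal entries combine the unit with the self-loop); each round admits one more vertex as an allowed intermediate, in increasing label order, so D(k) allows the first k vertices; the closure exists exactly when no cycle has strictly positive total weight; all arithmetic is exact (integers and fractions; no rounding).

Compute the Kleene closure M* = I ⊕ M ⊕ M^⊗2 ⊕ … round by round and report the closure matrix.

D(0):
  [0, -∞, -15]
  [-∞, 0, -19]
  [-6, 8, 0]
D(1):
  [0, -∞, -15]
  [-∞, 0, -19]
  [-6, 8, 0]
D(2):
  [0, -∞, -15]
  [-∞, 0, -19]
  [-6, 8, 0]
D(3):
  [0, -7, -15]
  [-25, 0, -19]
  [-6, 8, 0]
Answer: M* = [[0, -7, -15], [-25, 0, -19], [-6, 8, 0]]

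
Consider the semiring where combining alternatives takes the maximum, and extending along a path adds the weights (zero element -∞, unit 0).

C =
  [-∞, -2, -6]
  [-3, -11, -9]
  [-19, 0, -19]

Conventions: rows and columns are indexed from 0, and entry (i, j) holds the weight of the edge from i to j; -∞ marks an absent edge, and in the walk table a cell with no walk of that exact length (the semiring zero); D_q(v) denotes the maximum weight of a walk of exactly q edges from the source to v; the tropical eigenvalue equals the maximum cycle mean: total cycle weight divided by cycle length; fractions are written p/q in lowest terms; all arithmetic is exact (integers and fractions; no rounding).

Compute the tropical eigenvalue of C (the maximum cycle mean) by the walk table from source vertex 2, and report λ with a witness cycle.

q=0: [-∞, -∞, 0]
q=1: [-19, 0, -19]
q=2: [-3, -11, -9]
q=3: [-14, -5, -9]
Optimal cycle mean attained by: cycle 0->1->0, total (-2) + (-3), length 2.
Answer: λ = -5/2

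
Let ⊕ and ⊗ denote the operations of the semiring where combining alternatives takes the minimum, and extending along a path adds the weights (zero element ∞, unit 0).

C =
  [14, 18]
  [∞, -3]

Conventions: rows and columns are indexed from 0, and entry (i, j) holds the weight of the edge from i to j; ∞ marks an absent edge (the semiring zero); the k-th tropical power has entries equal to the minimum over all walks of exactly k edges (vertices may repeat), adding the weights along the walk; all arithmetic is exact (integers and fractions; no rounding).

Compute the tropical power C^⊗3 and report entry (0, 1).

C^⊗2:
  [28, 15]
  [∞, -6]
C^⊗3:
  [42, 12]
  [∞, -9]
Key observation: the optimum is the walk 0->1->1->1, with weight 18 + (-3) + (-3) = 12.
Optimal value attained by: walk 0->1->1->1.
Answer: (C^⊗3)[0][1] = 12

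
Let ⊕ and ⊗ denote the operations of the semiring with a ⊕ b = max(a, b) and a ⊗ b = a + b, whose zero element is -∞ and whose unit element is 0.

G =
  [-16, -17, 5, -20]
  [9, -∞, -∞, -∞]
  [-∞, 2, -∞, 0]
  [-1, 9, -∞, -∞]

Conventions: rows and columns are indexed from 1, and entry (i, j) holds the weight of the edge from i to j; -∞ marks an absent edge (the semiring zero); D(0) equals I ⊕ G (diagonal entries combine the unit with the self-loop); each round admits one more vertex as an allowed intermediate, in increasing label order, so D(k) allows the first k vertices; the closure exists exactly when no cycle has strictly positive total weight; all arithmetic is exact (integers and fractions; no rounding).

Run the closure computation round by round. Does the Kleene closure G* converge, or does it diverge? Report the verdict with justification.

D(0):
  [0, -17, 5, -20]
  [9, 0, -∞, -∞]
  [-∞, 2, 0, 0]
  [-1, 9, -∞, 0]
D(1):
  [0, -17, 5, -20]
  [9, 0, 14, -11]
  [-∞, 2, 0, 0]
  [-1, 9, 4, 0]
Detection: at round 2, diagonal entry (3, 3) turns strictly positive.
Key observation: the cycle 3->2->1->3 has total weight 2 + 9 + 5, which is strictly positive.
Answer: DIVERGES — positive cycle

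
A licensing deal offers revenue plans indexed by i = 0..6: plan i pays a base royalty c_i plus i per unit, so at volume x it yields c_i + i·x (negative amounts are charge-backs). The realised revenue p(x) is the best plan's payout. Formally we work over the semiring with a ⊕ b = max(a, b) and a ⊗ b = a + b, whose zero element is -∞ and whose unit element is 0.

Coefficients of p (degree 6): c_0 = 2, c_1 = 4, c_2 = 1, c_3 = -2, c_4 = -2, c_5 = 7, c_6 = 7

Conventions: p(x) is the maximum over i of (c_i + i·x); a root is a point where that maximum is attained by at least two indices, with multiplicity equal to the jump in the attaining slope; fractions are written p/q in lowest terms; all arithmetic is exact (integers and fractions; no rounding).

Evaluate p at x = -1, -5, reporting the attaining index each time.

p(-1) = max(2+0·(-1)=2, 4+1·(-1)=3, 1+2·(-1)=-1, -2+3·(-1)=-5, -2+4·(-1)=-6, 7+5·(-1)=2, 7+6·(-1)=1) = 3 (attained by i=1)
p(-5) = max(2+0·(-5)=2, 4+1·(-5)=-1, 1+2·(-5)=-9, -2+3·(-5)=-17, -2+4·(-5)=-22, 7+5·(-5)=-18, 7+6·(-5)=-23) = 2 (attained by i=0)
Answer: p(-1) = 3; p(-5) = 2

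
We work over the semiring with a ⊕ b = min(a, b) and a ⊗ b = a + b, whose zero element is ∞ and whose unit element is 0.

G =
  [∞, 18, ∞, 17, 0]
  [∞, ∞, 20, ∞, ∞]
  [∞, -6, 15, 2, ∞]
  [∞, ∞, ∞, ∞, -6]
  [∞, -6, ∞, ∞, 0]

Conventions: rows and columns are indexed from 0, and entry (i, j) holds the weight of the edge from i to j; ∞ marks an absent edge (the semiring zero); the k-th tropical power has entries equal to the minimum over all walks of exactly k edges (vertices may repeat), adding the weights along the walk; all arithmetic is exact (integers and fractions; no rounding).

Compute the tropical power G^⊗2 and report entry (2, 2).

G^⊗2:
  [∞, -6, 38, ∞, 0]
  [∞, 14, 35, 22, ∞]
  [∞, 9, 14, 17, -4]
  [∞, -12, ∞, ∞, -6]
  [∞, -6, 14, ∞, 0]
Key observation: the optimum is the walk 2->1->2, with weight (-6) + 20 = 14.
Optimal value attained by: walk 2->1->2.
Answer: (G^⊗2)[2][2] = 14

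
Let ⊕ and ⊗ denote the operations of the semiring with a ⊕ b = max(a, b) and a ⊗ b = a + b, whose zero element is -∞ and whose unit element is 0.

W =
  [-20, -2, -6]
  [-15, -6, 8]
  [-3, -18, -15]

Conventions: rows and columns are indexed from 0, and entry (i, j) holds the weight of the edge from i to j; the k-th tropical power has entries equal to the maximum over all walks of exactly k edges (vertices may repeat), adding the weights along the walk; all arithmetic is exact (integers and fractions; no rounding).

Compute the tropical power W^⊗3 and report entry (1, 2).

W^⊗2:
  [-9, -8, 6]
  [5, -10, 2]
  [-18, -5, -9]
W^⊗3:
  [3, -11, 0]
  [-1, 3, -1]
  [-12, -11, 3]
Key observation: the optimum is the walk 1->2->0->2, with weight 8 + (-3) + (-6) = -1.
Optimal value attained by: walk 1->2->0->2.
Answer: (W^⊗3)[1][2] = -1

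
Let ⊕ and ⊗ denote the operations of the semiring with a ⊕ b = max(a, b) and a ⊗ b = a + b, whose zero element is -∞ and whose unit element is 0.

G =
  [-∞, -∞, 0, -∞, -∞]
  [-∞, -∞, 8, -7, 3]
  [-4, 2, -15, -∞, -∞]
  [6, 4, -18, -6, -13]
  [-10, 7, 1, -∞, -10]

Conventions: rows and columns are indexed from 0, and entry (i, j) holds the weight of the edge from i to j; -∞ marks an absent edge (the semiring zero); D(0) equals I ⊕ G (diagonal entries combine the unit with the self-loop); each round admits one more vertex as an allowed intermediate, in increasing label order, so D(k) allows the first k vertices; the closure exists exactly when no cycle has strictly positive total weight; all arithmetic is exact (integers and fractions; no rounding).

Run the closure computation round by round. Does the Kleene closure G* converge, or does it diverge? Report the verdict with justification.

D(0):
  [0, -∞, 0, -∞, -∞]
  [-∞, 0, 8, -7, 3]
  [-4, 2, 0, -∞, -∞]
  [6, 4, -18, 0, -13]
  [-10, 7, 1, -∞, 0]
D(1):
  [0, -∞, 0, -∞, -∞]
  [-∞, 0, 8, -7, 3]
  [-4, 2, 0, -∞, -∞]
  [6, 4, 6, 0, -13]
  [-10, 7, 1, -∞, 0]
Detection: at round 2, diagonal entry (2, 2) turns strictly positive.
Key observation: the cycle 2->1->2 has total weight 2 + 8, which is strictly positive.
Answer: DIVERGES — positive cycle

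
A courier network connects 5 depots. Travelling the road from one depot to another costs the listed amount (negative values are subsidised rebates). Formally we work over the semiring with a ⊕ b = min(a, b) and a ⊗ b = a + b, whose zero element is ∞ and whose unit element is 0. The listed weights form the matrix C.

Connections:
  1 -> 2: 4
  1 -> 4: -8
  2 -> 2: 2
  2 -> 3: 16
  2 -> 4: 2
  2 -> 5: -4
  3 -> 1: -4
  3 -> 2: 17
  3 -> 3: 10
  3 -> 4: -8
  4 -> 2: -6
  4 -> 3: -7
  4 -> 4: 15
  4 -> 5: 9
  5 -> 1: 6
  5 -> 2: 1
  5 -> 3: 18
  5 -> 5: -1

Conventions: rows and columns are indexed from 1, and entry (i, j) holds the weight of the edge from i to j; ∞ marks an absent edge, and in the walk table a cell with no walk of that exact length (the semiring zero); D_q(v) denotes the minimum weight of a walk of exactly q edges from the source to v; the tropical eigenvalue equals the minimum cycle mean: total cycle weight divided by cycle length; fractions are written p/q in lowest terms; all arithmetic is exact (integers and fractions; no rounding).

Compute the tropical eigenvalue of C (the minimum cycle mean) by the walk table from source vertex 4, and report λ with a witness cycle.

q=0: [∞, ∞, ∞, 0, ∞]
q=1: [∞, -6, -7, 15, 9]
q=2: [-11, -4, 3, -15, -10]
q=3: [-4, -21, -22, -19, -11]
q=4: [-26, -25, -26, -30, -25]
q=5: [-30, -36, -37, -34, -29]
Optimal cycle mean attained by: cycle 3->4->3, total (-8) + (-7), length 2.
Answer: λ = -15/2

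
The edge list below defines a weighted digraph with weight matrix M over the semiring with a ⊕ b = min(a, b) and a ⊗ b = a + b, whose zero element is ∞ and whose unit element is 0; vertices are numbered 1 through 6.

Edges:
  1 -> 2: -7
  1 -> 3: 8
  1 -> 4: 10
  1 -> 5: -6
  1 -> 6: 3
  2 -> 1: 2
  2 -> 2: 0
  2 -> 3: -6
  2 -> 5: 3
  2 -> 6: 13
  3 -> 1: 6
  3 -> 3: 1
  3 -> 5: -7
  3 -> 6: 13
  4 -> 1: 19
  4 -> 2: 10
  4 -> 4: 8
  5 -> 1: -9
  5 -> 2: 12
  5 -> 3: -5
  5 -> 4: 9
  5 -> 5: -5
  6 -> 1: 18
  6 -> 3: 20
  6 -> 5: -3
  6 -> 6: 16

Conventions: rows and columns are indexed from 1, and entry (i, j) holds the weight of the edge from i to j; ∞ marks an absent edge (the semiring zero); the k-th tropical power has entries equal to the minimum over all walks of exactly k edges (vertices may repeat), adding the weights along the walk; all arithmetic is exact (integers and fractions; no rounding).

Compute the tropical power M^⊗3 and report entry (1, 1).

M^⊗2:
  [-15, -7, -13, 3, -11, 6]
  [-6, -5, -6, 12, -13, 5]
  [-16, -1, -12, 2, -12, 9]
  [12, 10, 4, 16, 13, 22]
  [-14, -16, -10, 1, -15, -6]
  [-12, 9, -8, 6, -8, 21]
M^⊗3:
  [-20, -22, -16, -5, -21, -12]
  [-22, -13, -18, -4, -18, -3]
  [-21, -23, -17, -6, -22, -13]
  [4, 5, 4, 22, -3, 15]
  [-24, -21, -22, -6, -20, -11]
  [-17, -19, -13, -2, -18, -9]
Key observation: the optimum is the walk 1->5->5->1, with weight (-6) + (-5) + (-9) = -20.
Optimal value attained by: walk 1->5->5->1.
Answer: (M^⊗3)[1][1] = -20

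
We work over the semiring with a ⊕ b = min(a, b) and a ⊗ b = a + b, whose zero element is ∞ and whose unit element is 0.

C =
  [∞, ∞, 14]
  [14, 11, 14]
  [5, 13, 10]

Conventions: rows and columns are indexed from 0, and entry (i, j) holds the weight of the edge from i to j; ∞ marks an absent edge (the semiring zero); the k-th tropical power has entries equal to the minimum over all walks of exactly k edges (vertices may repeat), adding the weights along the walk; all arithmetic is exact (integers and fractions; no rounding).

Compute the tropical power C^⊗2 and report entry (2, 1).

C^⊗2:
  [19, 27, 24]
  [19, 22, 24]
  [15, 23, 19]
Key observation: the optimum is the walk 2->2->1, with weight 10 + 13 = 23.
Optimal value attained by: walk 2->2->1.
Answer: (C^⊗2)[2][1] = 23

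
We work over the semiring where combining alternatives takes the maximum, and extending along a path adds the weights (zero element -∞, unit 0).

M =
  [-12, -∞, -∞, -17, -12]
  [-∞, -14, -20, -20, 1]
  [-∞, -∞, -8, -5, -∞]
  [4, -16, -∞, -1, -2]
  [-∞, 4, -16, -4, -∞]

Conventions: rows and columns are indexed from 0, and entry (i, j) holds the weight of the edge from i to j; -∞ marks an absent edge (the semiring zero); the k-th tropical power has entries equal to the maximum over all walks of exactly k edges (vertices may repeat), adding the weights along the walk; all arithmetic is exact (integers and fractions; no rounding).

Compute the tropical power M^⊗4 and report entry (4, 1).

M^⊗2:
  [-13, -8, -28, -16, -19]
  [-16, 5, -15, -3, -13]
  [-1, -21, -16, -6, -7]
  [3, 2, -18, -2, -3]
  [0, -10, -16, -5, 5]
M^⊗3:
  [-12, -15, -28, -17, -7]
  [1, -9, -15, -4, 6]
  [-2, -3, -23, -7, -8]
  [2, 1, -18, -3, 3]
  [-1, 9, -11, 1, -7]
M^⊗4:
  [-13, -3, -23, -11, -14]
  [0, 10, -10, 2, -6]
  [-3, -4, -23, -8, -2]
  [1, 7, -13, -1, 2]
  [5, -3, -11, 0, 10]
Key observation: the optimum is the walk 4->3->3->4->1, with weight (-4) + (-1) + (-2) + 4 = -3.
Optimal value attained by: walk 4->3->3->4->1.
Answer: (M^⊗4)[4][1] = -3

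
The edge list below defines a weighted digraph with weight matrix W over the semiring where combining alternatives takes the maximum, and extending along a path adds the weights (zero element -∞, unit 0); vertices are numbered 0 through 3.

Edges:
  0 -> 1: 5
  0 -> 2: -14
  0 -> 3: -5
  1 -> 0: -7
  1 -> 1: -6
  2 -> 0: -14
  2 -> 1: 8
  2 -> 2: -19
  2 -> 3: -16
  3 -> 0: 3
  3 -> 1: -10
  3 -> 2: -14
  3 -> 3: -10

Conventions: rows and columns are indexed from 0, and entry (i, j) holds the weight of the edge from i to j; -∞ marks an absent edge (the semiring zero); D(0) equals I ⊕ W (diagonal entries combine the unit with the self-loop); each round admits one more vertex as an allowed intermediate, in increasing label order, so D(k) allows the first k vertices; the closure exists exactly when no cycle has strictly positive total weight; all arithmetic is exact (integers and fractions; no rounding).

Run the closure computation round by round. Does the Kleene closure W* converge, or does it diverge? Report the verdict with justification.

D(0):
  [0, 5, -14, -5]
  [-7, 0, -∞, -∞]
  [-14, 8, 0, -16]
  [3, -10, -14, 0]
D(1):
  [0, 5, -14, -5]
  [-7, 0, -21, -12]
  [-14, 8, 0, -16]
  [3, 8, -11, 0]
D(2):
  [0, 5, -14, -5]
  [-7, 0, -21, -12]
  [1, 8, 0, -4]
  [3, 8, -11, 0]
D(3):
  [0, 5, -14, -5]
  [-7, 0, -21, -12]
  [1, 8, 0, -4]
  [3, 8, -11, 0]
D(4):
  [0, 5, -14, -5]
  [-7, 0, -21, -12]
  [1, 8, 0, -4]
  [3, 8, -11, 0]
Key observation: every diagonal entry stays at the unit through all rounds, so no improving cycle exists.
Answer: CONVERGES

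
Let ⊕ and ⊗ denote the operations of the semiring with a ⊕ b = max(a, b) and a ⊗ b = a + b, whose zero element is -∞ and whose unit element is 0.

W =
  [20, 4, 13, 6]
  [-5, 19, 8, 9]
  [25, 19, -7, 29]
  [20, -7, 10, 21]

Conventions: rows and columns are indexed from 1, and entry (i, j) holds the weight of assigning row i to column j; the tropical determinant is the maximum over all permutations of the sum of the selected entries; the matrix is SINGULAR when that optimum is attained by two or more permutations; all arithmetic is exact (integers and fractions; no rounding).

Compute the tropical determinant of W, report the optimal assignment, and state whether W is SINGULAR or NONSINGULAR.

σ = (1, 2, 3, 4): 20 + 19 + (-7) + 21 = 53
σ = (1, 2, 4, 3): 20 + 19 + 29 + 10 = 78
σ = (1, 3, 2, 4): 20 + 8 + 19 + 21 = 68
σ = (1, 3, 4, 2): 20 + 8 + 29 + (-7) = 50
σ = (1, 4, 2, 3): 20 + 9 + 19 + 10 = 58
σ = (1, 4, 3, 2): 20 + 9 + (-7) + (-7) = 15
σ = (2, 1, 3, 4): 4 + (-5) + (-7) + 21 = 13
σ = (2, 1, 4, 3): 4 + (-5) + 29 + 10 = 38
σ = (2, 3, 1, 4): 4 + 8 + 25 + 21 = 58
σ = (2, 3, 4, 1): 4 + 8 + 29 + 20 = 61
σ = (2, 4, 1, 3): 4 + 9 + 25 + 10 = 48
σ = (2, 4, 3, 1): 4 + 9 + (-7) + 20 = 26
σ = (3, 1, 2, 4): 13 + (-5) + 19 + 21 = 48
σ = (3, 1, 4, 2): 13 + (-5) + 29 + (-7) = 30
σ = (3, 2, 1, 4): 13 + 19 + 25 + 21 = 78
σ = (3, 2, 4, 1): 13 + 19 + 29 + 20 = 81
σ = (3, 4, 1, 2): 13 + 9 + 25 + (-7) = 40
σ = (3, 4, 2, 1): 13 + 9 + 19 + 20 = 61
σ = (4, 1, 2, 3): 6 + (-5) + 19 + 10 = 30
σ = (4, 1, 3, 2): 6 + (-5) + (-7) + (-7) = -13
σ = (4, 2, 1, 3): 6 + 19 + 25 + 10 = 60
σ = (4, 2, 3, 1): 6 + 19 + (-7) + 20 = 38
σ = (4, 3, 1, 2): 6 + 8 + 25 + (-7) = 32
σ = (4, 3, 2, 1): 6 + 8 + 19 + 20 = 53
Optimal value attained by: σ = (3, 2, 4, 1).
Answer: det⊕(W) = 81; verdict: NONSINGULAR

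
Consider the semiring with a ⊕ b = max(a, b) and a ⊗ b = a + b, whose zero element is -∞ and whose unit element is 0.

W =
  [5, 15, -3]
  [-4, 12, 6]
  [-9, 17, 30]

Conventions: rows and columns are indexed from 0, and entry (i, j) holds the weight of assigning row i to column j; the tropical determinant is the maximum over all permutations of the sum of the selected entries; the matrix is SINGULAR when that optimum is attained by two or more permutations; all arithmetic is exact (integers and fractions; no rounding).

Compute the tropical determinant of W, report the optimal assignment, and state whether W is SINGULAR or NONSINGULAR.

σ = (0, 1, 2): 5 + 12 + 30 = 47
σ = (0, 2, 1): 5 + 6 + 17 = 28
σ = (1, 0, 2): 15 + (-4) + 30 = 41
σ = (1, 2, 0): 15 + 6 + (-9) = 12
σ = (2, 0, 1): (-3) + (-4) + 17 = 10
σ = (2, 1, 0): (-3) + 12 + (-9) = 0
Optimal value attained by: σ = (0, 1, 2).
Answer: det⊕(W) = 47; verdict: NONSINGULAR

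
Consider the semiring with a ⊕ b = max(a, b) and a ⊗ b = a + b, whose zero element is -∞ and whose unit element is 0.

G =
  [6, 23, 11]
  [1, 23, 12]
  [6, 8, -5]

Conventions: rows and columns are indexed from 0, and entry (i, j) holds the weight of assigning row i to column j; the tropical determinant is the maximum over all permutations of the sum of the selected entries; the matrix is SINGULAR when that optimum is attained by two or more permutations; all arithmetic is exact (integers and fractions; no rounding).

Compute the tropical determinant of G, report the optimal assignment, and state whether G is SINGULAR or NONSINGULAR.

σ = (0, 1, 2): 6 + 23 + (-5) = 24
σ = (0, 2, 1): 6 + 12 + 8 = 26
σ = (1, 0, 2): 23 + 1 + (-5) = 19
σ = (1, 2, 0): 23 + 12 + 6 = 41
σ = (2, 0, 1): 11 + 1 + 8 = 20
σ = (2, 1, 0): 11 + 23 + 6 = 40
Optimal value attained by: σ = (1, 2, 0).
Answer: det⊕(G) = 41; verdict: NONSINGULAR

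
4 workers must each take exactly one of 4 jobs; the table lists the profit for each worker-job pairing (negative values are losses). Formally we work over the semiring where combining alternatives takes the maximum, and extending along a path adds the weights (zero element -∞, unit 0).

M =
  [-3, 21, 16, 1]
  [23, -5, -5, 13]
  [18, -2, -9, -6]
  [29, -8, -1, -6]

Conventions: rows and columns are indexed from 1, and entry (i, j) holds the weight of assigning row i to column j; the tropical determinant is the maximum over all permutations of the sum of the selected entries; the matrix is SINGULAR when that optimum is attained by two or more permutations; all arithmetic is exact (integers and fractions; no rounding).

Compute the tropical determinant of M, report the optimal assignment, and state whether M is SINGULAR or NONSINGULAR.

σ = (1, 2, 3, 4): (-3) + (-5) + (-9) + (-6) = -23
σ = (1, 2, 4, 3): (-3) + (-5) + (-6) + (-1) = -15
σ = (1, 3, 2, 4): (-3) + (-5) + (-2) + (-6) = -16
σ = (1, 3, 4, 2): (-3) + (-5) + (-6) + (-8) = -22
σ = (1, 4, 2, 3): (-3) + 13 + (-2) + (-1) = 7
σ = (1, 4, 3, 2): (-3) + 13 + (-9) + (-8) = -7
σ = (2, 1, 3, 4): 21 + 23 + (-9) + (-6) = 29
σ = (2, 1, 4, 3): 21 + 23 + (-6) + (-1) = 37
σ = (2, 3, 1, 4): 21 + (-5) + 18 + (-6) = 28
σ = (2, 3, 4, 1): 21 + (-5) + (-6) + 29 = 39
σ = (2, 4, 1, 3): 21 + 13 + 18 + (-1) = 51
σ = (2, 4, 3, 1): 21 + 13 + (-9) + 29 = 54
σ = (3, 1, 2, 4): 16 + 23 + (-2) + (-6) = 31
σ = (3, 1, 4, 2): 16 + 23 + (-6) + (-8) = 25
σ = (3, 2, 1, 4): 16 + (-5) + 18 + (-6) = 23
σ = (3, 2, 4, 1): 16 + (-5) + (-6) + 29 = 34
σ = (3, 4, 1, 2): 16 + 13 + 18 + (-8) = 39
σ = (3, 4, 2, 1): 16 + 13 + (-2) + 29 = 56
σ = (4, 1, 2, 3): 1 + 23 + (-2) + (-1) = 21
σ = (4, 1, 3, 2): 1 + 23 + (-9) + (-8) = 7
σ = (4, 2, 1, 3): 1 + (-5) + 18 + (-1) = 13
σ = (4, 2, 3, 1): 1 + (-5) + (-9) + 29 = 16
σ = (4, 3, 1, 2): 1 + (-5) + 18 + (-8) = 6
σ = (4, 3, 2, 1): 1 + (-5) + (-2) + 29 = 23
Optimal value attained by: σ = (3, 4, 2, 1).
Answer: det⊕(M) = 56; verdict: NONSINGULAR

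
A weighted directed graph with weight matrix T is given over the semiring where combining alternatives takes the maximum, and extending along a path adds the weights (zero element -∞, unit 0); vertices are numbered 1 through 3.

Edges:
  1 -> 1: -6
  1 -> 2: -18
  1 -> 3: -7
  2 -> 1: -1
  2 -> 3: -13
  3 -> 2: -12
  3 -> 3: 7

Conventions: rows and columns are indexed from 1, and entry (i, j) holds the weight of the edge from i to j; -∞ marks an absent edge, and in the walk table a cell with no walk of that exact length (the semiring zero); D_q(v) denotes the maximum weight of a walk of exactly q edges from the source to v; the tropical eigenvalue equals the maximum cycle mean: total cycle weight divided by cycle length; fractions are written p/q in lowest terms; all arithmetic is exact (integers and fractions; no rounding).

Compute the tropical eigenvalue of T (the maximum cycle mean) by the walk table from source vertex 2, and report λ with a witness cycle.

q=0: [-∞, 0, -∞]
q=1: [-1, -∞, -13]
q=2: [-7, -19, -6]
q=3: [-13, -18, 1]
Optimal cycle mean attained by: cycle 3->3, total 7, length 1.
Answer: λ = 7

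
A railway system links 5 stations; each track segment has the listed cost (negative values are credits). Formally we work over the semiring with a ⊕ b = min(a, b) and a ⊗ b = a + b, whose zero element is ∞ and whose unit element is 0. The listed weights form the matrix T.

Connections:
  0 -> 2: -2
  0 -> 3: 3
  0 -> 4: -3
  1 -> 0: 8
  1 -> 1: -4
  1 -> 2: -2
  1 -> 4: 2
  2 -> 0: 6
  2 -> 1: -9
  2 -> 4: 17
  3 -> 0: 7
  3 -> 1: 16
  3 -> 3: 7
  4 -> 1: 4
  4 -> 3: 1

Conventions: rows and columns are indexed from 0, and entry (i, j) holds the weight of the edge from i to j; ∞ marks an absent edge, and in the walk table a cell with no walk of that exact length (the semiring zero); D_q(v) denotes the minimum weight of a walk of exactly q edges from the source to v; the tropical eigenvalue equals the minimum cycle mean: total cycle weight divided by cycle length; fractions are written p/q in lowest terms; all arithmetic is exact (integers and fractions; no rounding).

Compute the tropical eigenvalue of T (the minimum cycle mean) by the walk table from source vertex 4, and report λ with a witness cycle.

q=0: [∞, ∞, ∞, ∞, 0]
q=1: [∞, 4, ∞, 1, ∞]
q=2: [8, 0, 2, 8, 6]
q=3: [8, -7, -2, 7, 2]
q=4: [1, -11, -9, 3, -5]
q=5: [-3, -18, -13, -4, -9]
Optimal cycle mean attained by: cycle 1->2->1, total (-2) + (-9), length 2.
Answer: λ = -11/2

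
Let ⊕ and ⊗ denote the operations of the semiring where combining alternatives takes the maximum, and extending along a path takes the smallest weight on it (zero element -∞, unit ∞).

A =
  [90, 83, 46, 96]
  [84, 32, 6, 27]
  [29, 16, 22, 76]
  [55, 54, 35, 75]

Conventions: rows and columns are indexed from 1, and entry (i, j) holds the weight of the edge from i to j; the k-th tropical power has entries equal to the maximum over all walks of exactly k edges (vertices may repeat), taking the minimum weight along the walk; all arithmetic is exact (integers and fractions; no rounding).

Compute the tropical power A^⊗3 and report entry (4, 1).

A^⊗2:
  [90, 83, 46, 90]
  [84, 83, 46, 84]
  [55, 54, 35, 75]
  [55, 55, 46, 75]
A^⊗3:
  [90, 83, 46, 90]
  [84, 83, 46, 84]
  [55, 55, 46, 75]
  [55, 55, 46, 75]
Key observation: the optimum is the walk 4->1->1->1, with weight 55 min 90 min 90 = 55.
Optimal value attained by: walk 4->1->1->1.
Answer: (A^⊗3)[4][1] = 55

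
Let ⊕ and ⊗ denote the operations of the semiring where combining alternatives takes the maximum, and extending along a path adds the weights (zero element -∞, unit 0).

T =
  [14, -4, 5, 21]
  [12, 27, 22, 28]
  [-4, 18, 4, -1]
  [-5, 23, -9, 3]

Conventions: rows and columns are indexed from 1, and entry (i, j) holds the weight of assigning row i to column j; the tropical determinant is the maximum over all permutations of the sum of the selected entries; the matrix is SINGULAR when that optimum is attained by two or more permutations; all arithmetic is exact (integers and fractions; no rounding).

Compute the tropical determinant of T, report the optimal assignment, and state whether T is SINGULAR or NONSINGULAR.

σ = (1, 2, 3, 4): 14 + 27 + 4 + 3 = 48
σ = (1, 2, 4, 3): 14 + 27 + (-1) + (-9) = 31
σ = (1, 3, 2, 4): 14 + 22 + 18 + 3 = 57
σ = (1, 3, 4, 2): 14 + 22 + (-1) + 23 = 58
σ = (1, 4, 2, 3): 14 + 28 + 18 + (-9) = 51
σ = (1, 4, 3, 2): 14 + 28 + 4 + 23 = 69
σ = (2, 1, 3, 4): (-4) + 12 + 4 + 3 = 15
σ = (2, 1, 4, 3): (-4) + 12 + (-1) + (-9) = -2
σ = (2, 3, 1, 4): (-4) + 22 + (-4) + 3 = 17
σ = (2, 3, 4, 1): (-4) + 22 + (-1) + (-5) = 12
σ = (2, 4, 1, 3): (-4) + 28 + (-4) + (-9) = 11
σ = (2, 4, 3, 1): (-4) + 28 + 4 + (-5) = 23
σ = (3, 1, 2, 4): 5 + 12 + 18 + 3 = 38
σ = (3, 1, 4, 2): 5 + 12 + (-1) + 23 = 39
σ = (3, 2, 1, 4): 5 + 27 + (-4) + 3 = 31
σ = (3, 2, 4, 1): 5 + 27 + (-1) + (-5) = 26
σ = (3, 4, 1, 2): 5 + 28 + (-4) + 23 = 52
σ = (3, 4, 2, 1): 5 + 28 + 18 + (-5) = 46
σ = (4, 1, 2, 3): 21 + 12 + 18 + (-9) = 42
σ = (4, 1, 3, 2): 21 + 12 + 4 + 23 = 60
σ = (4, 2, 1, 3): 21 + 27 + (-4) + (-9) = 35
σ = (4, 2, 3, 1): 21 + 27 + 4 + (-5) = 47
σ = (4, 3, 1, 2): 21 + 22 + (-4) + 23 = 62
σ = (4, 3, 2, 1): 21 + 22 + 18 + (-5) = 56
Optimal value attained by: σ = (1, 4, 3, 2).
Answer: det⊕(T) = 69; verdict: NONSINGULAR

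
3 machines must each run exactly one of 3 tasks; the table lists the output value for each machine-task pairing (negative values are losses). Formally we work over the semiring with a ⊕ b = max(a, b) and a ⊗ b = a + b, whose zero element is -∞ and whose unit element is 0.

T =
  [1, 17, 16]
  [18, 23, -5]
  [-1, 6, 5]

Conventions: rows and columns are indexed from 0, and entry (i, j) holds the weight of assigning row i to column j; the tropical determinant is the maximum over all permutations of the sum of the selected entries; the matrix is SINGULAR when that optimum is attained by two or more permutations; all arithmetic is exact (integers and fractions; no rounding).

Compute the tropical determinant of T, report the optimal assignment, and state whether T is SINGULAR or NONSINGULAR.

σ = (0, 1, 2): 1 + 23 + 5 = 29
σ = (0, 2, 1): 1 + (-5) + 6 = 2
σ = (1, 0, 2): 17 + 18 + 5 = 40
σ = (1, 2, 0): 17 + (-5) + (-1) = 11
σ = (2, 0, 1): 16 + 18 + 6 = 40
σ = (2, 1, 0): 16 + 23 + (-1) = 38
Optimal value attained by: σ = (1, 0, 2).
Answer: det⊕(T) = 40; verdict: SINGULAR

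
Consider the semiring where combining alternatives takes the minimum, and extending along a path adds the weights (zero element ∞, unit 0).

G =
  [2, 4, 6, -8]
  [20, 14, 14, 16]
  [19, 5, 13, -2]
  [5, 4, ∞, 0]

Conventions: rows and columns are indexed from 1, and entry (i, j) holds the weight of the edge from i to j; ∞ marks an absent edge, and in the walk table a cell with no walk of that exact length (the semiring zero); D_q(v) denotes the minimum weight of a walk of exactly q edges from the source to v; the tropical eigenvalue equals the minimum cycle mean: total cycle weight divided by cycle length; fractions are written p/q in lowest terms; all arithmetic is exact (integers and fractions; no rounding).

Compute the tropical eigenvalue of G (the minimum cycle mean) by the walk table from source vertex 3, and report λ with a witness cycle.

q=0: [∞, ∞, 0, ∞]
q=1: [19, 5, 13, -2]
q=2: [3, 2, 19, -2]
q=3: [3, 2, 9, -5]
q=4: [0, -1, 9, -5]
Optimal cycle mean attained by: cycle 1->4->1, total (-8) + 5, length 2.
Answer: λ = -3/2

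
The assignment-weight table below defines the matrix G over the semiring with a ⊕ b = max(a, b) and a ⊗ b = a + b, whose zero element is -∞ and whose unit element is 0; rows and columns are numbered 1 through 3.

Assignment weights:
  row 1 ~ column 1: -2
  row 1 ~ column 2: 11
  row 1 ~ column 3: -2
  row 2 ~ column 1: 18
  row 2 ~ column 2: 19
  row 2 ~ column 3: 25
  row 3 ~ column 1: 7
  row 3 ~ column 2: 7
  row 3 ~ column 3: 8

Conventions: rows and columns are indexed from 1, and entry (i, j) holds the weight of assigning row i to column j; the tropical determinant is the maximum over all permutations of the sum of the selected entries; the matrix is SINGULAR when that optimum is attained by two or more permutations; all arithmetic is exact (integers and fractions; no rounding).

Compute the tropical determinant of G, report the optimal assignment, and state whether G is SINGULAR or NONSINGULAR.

σ = (1, 2, 3): (-2) + 19 + 8 = 25
σ = (1, 3, 2): (-2) + 25 + 7 = 30
σ = (2, 1, 3): 11 + 18 + 8 = 37
σ = (2, 3, 1): 11 + 25 + 7 = 43
σ = (3, 1, 2): (-2) + 18 + 7 = 23
σ = (3, 2, 1): (-2) + 19 + 7 = 24
Optimal value attained by: σ = (2, 3, 1).
Answer: det⊕(G) = 43; verdict: NONSINGULAR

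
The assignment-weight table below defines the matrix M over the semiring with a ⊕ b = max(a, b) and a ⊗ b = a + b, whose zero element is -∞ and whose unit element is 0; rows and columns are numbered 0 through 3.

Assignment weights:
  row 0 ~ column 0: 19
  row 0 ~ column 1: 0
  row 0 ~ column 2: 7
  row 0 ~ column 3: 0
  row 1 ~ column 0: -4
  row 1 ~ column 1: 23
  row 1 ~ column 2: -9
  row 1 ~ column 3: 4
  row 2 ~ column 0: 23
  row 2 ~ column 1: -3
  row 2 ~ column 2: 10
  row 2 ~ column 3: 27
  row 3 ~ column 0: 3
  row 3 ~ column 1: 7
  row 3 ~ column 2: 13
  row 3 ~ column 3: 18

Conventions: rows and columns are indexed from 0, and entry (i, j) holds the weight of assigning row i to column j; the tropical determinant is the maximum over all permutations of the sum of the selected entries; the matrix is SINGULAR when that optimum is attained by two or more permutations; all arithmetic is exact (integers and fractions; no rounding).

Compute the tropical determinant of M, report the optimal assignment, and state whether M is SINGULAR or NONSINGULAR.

σ = (0, 1, 2, 3): 19 + 23 + 10 + 18 = 70
σ = (0, 1, 3, 2): 19 + 23 + 27 + 13 = 82
σ = (0, 2, 1, 3): 19 + (-9) + (-3) + 18 = 25
σ = (0, 2, 3, 1): 19 + (-9) + 27 + 7 = 44
σ = (0, 3, 1, 2): 19 + 4 + (-3) + 13 = 33
σ = (0, 3, 2, 1): 19 + 4 + 10 + 7 = 40
σ = (1, 0, 2, 3): 0 + (-4) + 10 + 18 = 24
σ = (1, 0, 3, 2): 0 + (-4) + 27 + 13 = 36
σ = (1, 2, 0, 3): 0 + (-9) + 23 + 18 = 32
σ = (1, 2, 3, 0): 0 + (-9) + 27 + 3 = 21
σ = (1, 3, 0, 2): 0 + 4 + 23 + 13 = 40
σ = (1, 3, 2, 0): 0 + 4 + 10 + 3 = 17
σ = (2, 0, 1, 3): 7 + (-4) + (-3) + 18 = 18
σ = (2, 0, 3, 1): 7 + (-4) + 27 + 7 = 37
σ = (2, 1, 0, 3): 7 + 23 + 23 + 18 = 71
σ = (2, 1, 3, 0): 7 + 23 + 27 + 3 = 60
σ = (2, 3, 0, 1): 7 + 4 + 23 + 7 = 41
σ = (2, 3, 1, 0): 7 + 4 + (-3) + 3 = 11
σ = (3, 0, 1, 2): 0 + (-4) + (-3) + 13 = 6
σ = (3, 0, 2, 1): 0 + (-4) + 10 + 7 = 13
σ = (3, 1, 0, 2): 0 + 23 + 23 + 13 = 59
σ = (3, 1, 2, 0): 0 + 23 + 10 + 3 = 36
σ = (3, 2, 0, 1): 0 + (-9) + 23 + 7 = 21
σ = (3, 2, 1, 0): 0 + (-9) + (-3) + 3 = -9
Optimal value attained by: σ = (0, 1, 3, 2).
Answer: det⊕(M) = 82; verdict: NONSINGULAR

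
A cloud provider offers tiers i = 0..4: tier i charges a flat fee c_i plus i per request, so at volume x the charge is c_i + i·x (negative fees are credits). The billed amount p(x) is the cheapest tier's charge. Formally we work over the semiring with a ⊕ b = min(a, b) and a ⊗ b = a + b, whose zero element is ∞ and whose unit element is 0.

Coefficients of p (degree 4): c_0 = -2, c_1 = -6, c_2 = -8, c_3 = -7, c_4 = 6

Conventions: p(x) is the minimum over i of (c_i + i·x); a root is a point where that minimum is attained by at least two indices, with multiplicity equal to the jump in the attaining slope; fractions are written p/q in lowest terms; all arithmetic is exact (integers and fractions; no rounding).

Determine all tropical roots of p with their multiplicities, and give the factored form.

hull edge (i=0, c=-2) to (i=1, c=-6): slope -4, span 1
hull edge (i=1, c=-6) to (i=2, c=-8): slope -2, span 1
hull edge (i=2, c=-8) to (i=3, c=-7): slope 1, span 1
hull edge (i=3, c=-7) to (i=4, c=6): slope 13, span 1
Factored form: p(x) = 6 ⊗ (x ⊕ (-13)) ⊗ (x ⊕ (-1)) ⊗ (x ⊕ 2) ⊗ (x ⊕ 4)
Answer: roots = -13 (mult 1), -1 (mult 1), 2 (mult 1), 4 (mult 1)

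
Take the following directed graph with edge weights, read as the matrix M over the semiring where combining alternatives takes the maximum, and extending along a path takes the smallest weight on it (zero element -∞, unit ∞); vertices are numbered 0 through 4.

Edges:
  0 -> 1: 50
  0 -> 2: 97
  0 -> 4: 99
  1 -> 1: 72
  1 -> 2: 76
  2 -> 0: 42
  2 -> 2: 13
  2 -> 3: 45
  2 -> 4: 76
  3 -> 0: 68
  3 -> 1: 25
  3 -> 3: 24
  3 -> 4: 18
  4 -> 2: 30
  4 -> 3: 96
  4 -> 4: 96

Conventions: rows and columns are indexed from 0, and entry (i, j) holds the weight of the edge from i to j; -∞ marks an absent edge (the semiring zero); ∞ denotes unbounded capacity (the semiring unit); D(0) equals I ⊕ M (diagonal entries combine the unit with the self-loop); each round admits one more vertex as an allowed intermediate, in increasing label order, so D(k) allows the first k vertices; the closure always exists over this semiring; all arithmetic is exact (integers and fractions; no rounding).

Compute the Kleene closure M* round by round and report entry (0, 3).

D(0):
  [∞, 50, 97, -∞, 99]
  [-∞, ∞, 76, -∞, -∞]
  [42, -∞, ∞, 45, 76]
  [68, 25, -∞, ∞, 18]
  [-∞, -∞, 30, 96, ∞]
D(1):
  [∞, 50, 97, -∞, 99]
  [-∞, ∞, 76, -∞, -∞]
  [42, 42, ∞, 45, 76]
  [68, 50, 68, ∞, 68]
  [-∞, -∞, 30, 96, ∞]
D(2):
  [∞, 50, 97, -∞, 99]
  [-∞, ∞, 76, -∞, -∞]
  [42, 42, ∞, 45, 76]
  [68, 50, 68, ∞, 68]
  [-∞, -∞, 30, 96, ∞]
D(3):
  [∞, 50, 97, 45, 99]
  [42, ∞, 76, 45, 76]
  [42, 42, ∞, 45, 76]
  [68, 50, 68, ∞, 68]
  [30, 30, 30, 96, ∞]
D(4):
  [∞, 50, 97, 45, 99]
  [45, ∞, 76, 45, 76]
  [45, 45, ∞, 45, 76]
  [68, 50, 68, ∞, 68]
  [68, 50, 68, 96, ∞]
D(5):
  [∞, 50, 97, 96, 99]
  [68, ∞, 76, 76, 76]
  [68, 50, ∞, 76, 76]
  [68, 50, 68, ∞, 68]
  [68, 50, 68, 96, ∞]
Answer: M*[0][3] = 96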